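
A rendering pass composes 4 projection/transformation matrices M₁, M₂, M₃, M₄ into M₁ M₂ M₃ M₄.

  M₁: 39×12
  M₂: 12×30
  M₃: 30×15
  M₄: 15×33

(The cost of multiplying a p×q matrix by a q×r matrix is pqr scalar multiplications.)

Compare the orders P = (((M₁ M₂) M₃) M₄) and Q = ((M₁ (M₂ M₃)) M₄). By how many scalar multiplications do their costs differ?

19170

Order P = (((M₁ M₂) M₃) M₄): (M₁ M₂): 39×12 by 12×30 → 39×30, cost 39·12·30 = 14040; ((M₁ M₂) M₃): 39×30 by 30×15 → 39×15, cost 39·30·15 = 17550; cumulative 31590; (((M₁ M₂) M₃) M₄): 39×15 by 15×33 → 39×33, cost 39·15·33 = 19305; cumulative 50895. Total 50895.
Order Q = ((M₁ (M₂ M₃)) M₄): (M₂ M₃): 12×30 by 30×15 → 12×15, cost 12·30·15 = 5400; (M₁ (M₂ M₃)): 39×12 by 12×15 → 39×15, cost 39·12·15 = 7020; cumulative 12420; ((M₁ (M₂ M₃)) M₄): 39×15 by 15×33 → 39×33, cost 39·15·33 = 19305; cumulative 31725. Total 31725.
Difference: |50895 − 31725| = 19170.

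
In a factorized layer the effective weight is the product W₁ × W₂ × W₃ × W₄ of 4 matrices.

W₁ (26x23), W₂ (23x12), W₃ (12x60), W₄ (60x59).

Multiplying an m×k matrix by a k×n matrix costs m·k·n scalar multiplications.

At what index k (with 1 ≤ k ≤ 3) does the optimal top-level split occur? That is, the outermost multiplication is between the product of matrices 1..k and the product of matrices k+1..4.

2

Adjacent pairs: W₁W₂ = 26·23·12 = 7176; W₂W₃ = 23·12·60 = 16560; W₃W₄ = 12·60·59 = 42480.
Length 3: W₁..W₃: k=1: 0+16560+26·23·60=52440; k=2: 7176+0+26·12·60=25896 → min 25896 | W₂..W₄: k=2: 0+42480+23·12·59=58764; k=3: 16560+0+23·60·59=97980 → min 58764.
Top-level splits: k=1: (W₁..W₁)·(W₂..W₄) → 0+58764+26·23·59 = 94046; k=2: (W₁..W₂)·(W₃..W₄) → 7176+42480+26·12·59 = 68064; k=3: (W₁..W₃)·(W₄..W₄) → 25896+0+26·60·59 = 117936.
Best split is after W₂, i.e. k = 2.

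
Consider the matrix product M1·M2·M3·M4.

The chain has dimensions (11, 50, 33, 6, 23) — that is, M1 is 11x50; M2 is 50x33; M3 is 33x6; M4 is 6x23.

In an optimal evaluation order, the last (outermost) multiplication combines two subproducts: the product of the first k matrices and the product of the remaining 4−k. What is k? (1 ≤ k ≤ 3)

Adjacent pairs: M1M2 = 11·50·33 = 18150; M2M3 = 50·33·6 = 9900; M3M4 = 33·6·23 = 4554.
Length 3: M1..M3: k=1: 0+9900+11·50·6=13200; k=2: 18150+0+11·33·6=20328 → min 13200 | M2..M4: k=2: 0+4554+50·33·23=42504; k=3: 9900+0+50·6·23=16800 → min 16800.
Top-level splits: k=1: (M1..M1)·(M2..M4) → 0+16800+11·50·23 = 29450; k=2: (M1..M2)·(M3..M4) → 18150+4554+11·33·23 = 31053; k=3: (M1..M3)·(M4..M4) → 13200+0+11·6·23 = 14718.
Best split is after M3, i.e. k = 3.

3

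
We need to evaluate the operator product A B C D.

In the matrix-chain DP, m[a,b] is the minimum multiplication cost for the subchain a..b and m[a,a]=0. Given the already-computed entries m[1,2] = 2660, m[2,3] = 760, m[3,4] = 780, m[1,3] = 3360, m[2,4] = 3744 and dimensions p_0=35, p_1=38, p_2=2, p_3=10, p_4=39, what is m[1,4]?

6170

m[1,4] = min over k∈[1,3] of m[1,k]+m[k+1,4]+p_{0}·p_k·p_{4}.
k=1: 0 + 3744 + 35·38·39 = 55614; k=2: 2660 + 780 + 35·2·39 = 6170; k=3: 3360 + 0 + 35·10·39 = 17010.
Minimum: 6170 at k=2.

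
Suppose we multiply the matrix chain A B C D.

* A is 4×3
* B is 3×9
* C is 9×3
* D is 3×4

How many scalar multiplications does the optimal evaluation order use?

Adjacent pairs: AB = 4·3·9 = 108; BC = 3·9·3 = 81; CD = 9·3·4 = 108.
Length 3: A..C: k=1: 0+81+4·3·3=117; k=2: 108+0+4·9·3=216 → min 117 | B..D: k=2: 0+108+3·9·4=216; k=3: 81+0+3·3·4=117 → min 117.
Length 4: A..D: k=1: 0+117+4·3·4=165; k=2: 108+108+4·9·4=360; k=3: 117+0+4·3·4=165 → min 165.
Optimal order: (A ((B C) D)) with cost 165.

165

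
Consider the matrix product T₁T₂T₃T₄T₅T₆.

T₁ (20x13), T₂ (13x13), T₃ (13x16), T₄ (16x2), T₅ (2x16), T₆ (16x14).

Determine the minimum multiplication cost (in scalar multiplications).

Adjacent pairs: T₁T₂ = 20·13·13 = 3380; T₂T₃ = 13·13·16 = 2704; T₃T₄ = 13·16·2 = 416; T₄T₅ = 16·2·16 = 512; T₅T₆ = 2·16·14 = 448.
Length 3: T₁..T₃: k=1: 0+2704+20·13·16=6864; k=2: 3380+0+20·13·16=7540 → min 6864 | T₂..T₄: k=2: 0+416+13·13·2=754; k=3: 2704+0+13·16·2=3120 → min 754 | T₃..T₅: k=3: 0+512+13·16·16=3840; k=4: 416+0+13·2·16=832 → min 832 | T₄..T₆: k=4: 0+448+16·2·14=896; k=5: 512+0+16·16·14=4096 → min 896.
Length 4: T₁..T₄: k=1: 0+754+20·13·2=1274; k=2: 3380+416+20·13·2=4316; k=3: 6864+0+20·16·2=7504 → min 1274 | T₂..T₅: k=2: 0+832+13·13·16=3536; k=3: 2704+512+13·16·16=6544; k=4: 754+0+13·2·16=1170 → min 1170 | T₃..T₆: k=3: 0+896+13·16·14=3808; k=4: 416+448+13·2·14=1228; k=5: 832+0+13·16·14=3744 → min 1228.
Length 5: T₁..T₅: k=1: 0+1170+20·13·16=5330; k=2: 3380+832+20·13·16=8372; k=3: 6864+512+20·16·16=12496; k=4: 1274+0+20·2·16=1914 → min 1914 | T₂..T₆: k=2: 0+1228+13·13·14=3594; k=3: 2704+896+13·16·14=6512; k=4: 754+448+13·2·14=1566; k=5: 1170+0+13·16·14=4082 → min 1566.
Length 6: T₁..T₆: k=1: 0+1566+20·13·14=5206; k=2: 3380+1228+20·13·14=8248; k=3: 6864+896+20·16·14=12240; k=4: 1274+448+20·2·14=2282; k=5: 1914+0+20·16·14=6394 → min 2282.
Optimal order: ((T₁(T₂(T₃T₄)))(T₅T₆)) with cost 2282.

2282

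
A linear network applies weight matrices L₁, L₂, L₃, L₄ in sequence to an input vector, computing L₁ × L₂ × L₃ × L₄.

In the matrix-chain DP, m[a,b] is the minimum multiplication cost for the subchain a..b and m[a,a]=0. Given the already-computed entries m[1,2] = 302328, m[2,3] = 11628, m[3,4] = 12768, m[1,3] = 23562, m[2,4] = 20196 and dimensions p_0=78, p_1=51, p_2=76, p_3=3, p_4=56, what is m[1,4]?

m[1,4] = min over k∈[1,3] of m[1,k]+m[k+1,4]+p_{0}·p_k·p_{4}.
k=1: 0 + 20196 + 78·51·56 = 242964; k=2: 302328 + 12768 + 78·76·56 = 647064; k=3: 23562 + 0 + 78·3·56 = 36666.
Minimum: 36666 at k=3.

36666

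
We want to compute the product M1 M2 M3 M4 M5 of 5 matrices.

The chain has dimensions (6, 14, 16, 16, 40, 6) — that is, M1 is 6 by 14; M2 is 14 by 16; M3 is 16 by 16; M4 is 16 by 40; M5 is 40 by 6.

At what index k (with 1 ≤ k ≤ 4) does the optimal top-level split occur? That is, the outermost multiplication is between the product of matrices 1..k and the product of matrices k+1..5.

1

Adjacent pairs: M1M2 = 6·14·16 = 1344; M2M3 = 14·16·16 = 3584; M3M4 = 16·16·40 = 10240; M4M5 = 16·40·6 = 3840.
Length 3: M1..M3: k=1: 0+3584+6·14·16=4928; k=2: 1344+0+6·16·16=2880 → min 2880 | M2..M4: k=2: 0+10240+14·16·40=19200; k=3: 3584+0+14·16·40=12544 → min 12544 | M3..M5: k=3: 0+3840+16·16·6=5376; k=4: 10240+0+16·40·6=14080 → min 5376.
Length 4: M1..M4: k=1: 0+12544+6·14·40=15904; k=2: 1344+10240+6·16·40=15424; k=3: 2880+0+6·16·40=6720 → min 6720 | M2..M5: k=2: 0+5376+14·16·6=6720; k=3: 3584+3840+14·16·6=8768; k=4: 12544+0+14·40·6=15904 → min 6720.
Top-level splits: k=1: (M1..M1)·(M2..M5) → 0+6720+6·14·6 = 7224; k=2: (M1..M2)·(M3..M5) → 1344+5376+6·16·6 = 7296; k=3: (M1..M3)·(M4..M5) → 2880+3840+6·16·6 = 7296; k=4: (M1..M4)·(M5..M5) → 6720+0+6·40·6 = 8160.
Best split is after M1, i.e. k = 1.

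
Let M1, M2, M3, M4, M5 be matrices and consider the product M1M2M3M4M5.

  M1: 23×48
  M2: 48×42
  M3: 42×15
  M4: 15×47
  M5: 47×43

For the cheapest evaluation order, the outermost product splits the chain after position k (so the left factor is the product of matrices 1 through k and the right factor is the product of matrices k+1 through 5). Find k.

Adjacent pairs: M1M2 = 23·48·42 = 46368; M2M3 = 48·42·15 = 30240; M3M4 = 42·15·47 = 29610; M4M5 = 15·47·43 = 30315.
Length 3: M1..M3: k=1: 0+30240+23·48·15=46800; k=2: 46368+0+23·42·15=60858 → min 46800 | M2..M4: k=2: 0+29610+48·42·47=124362; k=3: 30240+0+48·15·47=64080 → min 64080 | M3..M5: k=3: 0+30315+42·15·43=57405; k=4: 29610+0+42·47·43=114492 → min 57405.
Length 4: M1..M4: k=1: 0+64080+23·48·47=115968; k=2: 46368+29610+23·42·47=121380; k=3: 46800+0+23·15·47=63015 → min 63015 | M2..M5: k=2: 0+57405+48·42·43=144093; k=3: 30240+30315+48·15·43=91515; k=4: 64080+0+48·47·43=161088 → min 91515.
Top-level splits: k=1: (M1..M1)·(M2..M5) → 0+91515+23·48·43 = 138987; k=2: (M1..M2)·(M3..M5) → 46368+57405+23·42·43 = 145311; k=3: (M1..M3)·(M4..M5) → 46800+30315+23·15·43 = 91950; k=4: (M1..M4)·(M5..M5) → 63015+0+23·47·43 = 109498.
Best split is after M3, i.e. k = 3.

3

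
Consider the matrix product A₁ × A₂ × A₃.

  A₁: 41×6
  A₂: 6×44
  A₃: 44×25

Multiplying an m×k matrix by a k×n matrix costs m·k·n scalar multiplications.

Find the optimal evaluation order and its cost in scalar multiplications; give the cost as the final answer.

(A₁ × (A₂ × A₃)): cost 12750.
((A₁ × A₂) × A₃): cost 55924.
Optimal: (A₁ × (A₂ × A₃)) with cost 12750.

12750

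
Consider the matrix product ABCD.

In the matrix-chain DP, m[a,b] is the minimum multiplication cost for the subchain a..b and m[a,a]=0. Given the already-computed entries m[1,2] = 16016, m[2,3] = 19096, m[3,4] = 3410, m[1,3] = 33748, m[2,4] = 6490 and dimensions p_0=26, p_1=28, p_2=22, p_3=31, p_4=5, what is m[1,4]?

m[1,4] = min over k∈[1,3] of m[1,k]+m[k+1,4]+p_{0}·p_k·p_{4}.
k=1: 0 + 6490 + 26·28·5 = 10130; k=2: 16016 + 3410 + 26·22·5 = 22286; k=3: 33748 + 0 + 26·31·5 = 37778.
Minimum: 10130 at k=1.

10130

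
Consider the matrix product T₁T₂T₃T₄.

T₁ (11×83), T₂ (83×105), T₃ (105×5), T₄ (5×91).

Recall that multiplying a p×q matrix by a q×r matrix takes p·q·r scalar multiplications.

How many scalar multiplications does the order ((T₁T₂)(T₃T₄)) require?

248745

(T₁T₂): 11×83 by 83×105 → 11×105, cost 11·83·105 = 95865
(T₃T₄): 105×5 by 5×91 → 105×91, cost 105·5·91 = 47775
((T₁T₂)(T₃T₄)): 11×105 by 105×91 → 11×91, cost 11·105·91 = 105105; cumulative 248745
Total: 248745 scalar multiplications.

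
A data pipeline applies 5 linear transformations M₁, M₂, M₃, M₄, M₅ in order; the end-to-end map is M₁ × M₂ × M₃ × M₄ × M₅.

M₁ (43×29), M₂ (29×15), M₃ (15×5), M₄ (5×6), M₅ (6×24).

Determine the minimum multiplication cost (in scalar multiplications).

Adjacent pairs: M₁M₂ = 43·29·15 = 18705; M₂M₃ = 29·15·5 = 2175; M₃M₄ = 15·5·6 = 450; M₄M₅ = 5·6·24 = 720.
Length 3: M₁..M₃: k=1: 0+2175+43·29·5=8410; k=2: 18705+0+43·15·5=21930 → min 8410 | M₂..M₄: k=2: 0+450+29·15·6=3060; k=3: 2175+0+29·5·6=3045 → min 3045 | M₃..M₅: k=3: 0+720+15·5·24=2520; k=4: 450+0+15·6·24=2610 → min 2520.
Length 4: M₁..M₄: k=1: 0+3045+43·29·6=10527; k=2: 18705+450+43·15·6=23025; k=3: 8410+0+43·5·6=9700 → min 9700 | M₂..M₅: k=2: 0+2520+29·15·24=12960; k=3: 2175+720+29·5·24=6375; k=4: 3045+0+29·6·24=7221 → min 6375.
Length 5: M₁..M₅: k=1: 0+6375+43·29·24=36303; k=2: 18705+2520+43·15·24=36705; k=3: 8410+720+43·5·24=14290; k=4: 9700+0+43·6·24=15892 → min 14290.
Optimal order: ((M₁ × (M₂ × M₃)) × (M₄ × M₅)) with cost 14290.

14290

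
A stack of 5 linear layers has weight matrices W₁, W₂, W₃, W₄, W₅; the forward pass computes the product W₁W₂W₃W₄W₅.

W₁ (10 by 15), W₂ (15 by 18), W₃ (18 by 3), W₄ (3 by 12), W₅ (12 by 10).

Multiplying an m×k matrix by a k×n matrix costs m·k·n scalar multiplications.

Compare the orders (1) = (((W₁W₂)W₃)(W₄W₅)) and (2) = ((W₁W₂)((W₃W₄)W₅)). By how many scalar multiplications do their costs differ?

3408

Order (1) = (((W₁W₂)W₃)(W₄W₅)): (W₁W₂): 10×15 by 15×18 → 10×18, cost 10·15·18 = 2700; ((W₁W₂)W₃): 10×18 by 18×3 → 10×3, cost 10·18·3 = 540; cumulative 3240; (W₄W₅): 3×12 by 12×10 → 3×10, cost 3·12·10 = 360; (((W₁W₂)W₃)(W₄W₅)): 10×3 by 3×10 → 10×10, cost 10·3·10 = 300; cumulative 3900. Total 3900.
Order (2) = ((W₁W₂)((W₃W₄)W₅)): (W₁W₂): 10×15 by 15×18 → 10×18, cost 10·15·18 = 2700; (W₃W₄): 18×3 by 3×12 → 18×12, cost 18·3·12 = 648; ((W₃W₄)W₅): 18×12 by 12×10 → 18×10, cost 18·12·10 = 2160; cumulative 2808; ((W₁W₂)((W₃W₄)W₅)): 10×18 by 18×10 → 10×10, cost 10·18·10 = 1800; cumulative 7308. Total 7308.
Difference: |3900 − 7308| = 3408.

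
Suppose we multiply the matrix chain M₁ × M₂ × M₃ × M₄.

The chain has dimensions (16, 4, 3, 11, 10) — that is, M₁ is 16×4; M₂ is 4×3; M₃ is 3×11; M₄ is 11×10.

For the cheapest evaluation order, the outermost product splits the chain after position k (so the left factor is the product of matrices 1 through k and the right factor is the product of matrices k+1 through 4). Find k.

Adjacent pairs: M₁M₂ = 16·4·3 = 192; M₂M₃ = 4·3·11 = 132; M₃M₄ = 3·11·10 = 330.
Length 3: M₁..M₃: k=1: 0+132+16·4·11=836; k=2: 192+0+16·3·11=720 → min 720 | M₂..M₄: k=2: 0+330+4·3·10=450; k=3: 132+0+4·11·10=572 → min 450.
Top-level splits: k=1: (M₁..M₁)·(M₂..M₄) → 0+450+16·4·10 = 1090; k=2: (M₁..M₂)·(M₃..M₄) → 192+330+16·3·10 = 1002; k=3: (M₁..M₃)·(M₄..M₄) → 720+0+16·11·10 = 2480.
Best split is after M₂, i.e. k = 2.

2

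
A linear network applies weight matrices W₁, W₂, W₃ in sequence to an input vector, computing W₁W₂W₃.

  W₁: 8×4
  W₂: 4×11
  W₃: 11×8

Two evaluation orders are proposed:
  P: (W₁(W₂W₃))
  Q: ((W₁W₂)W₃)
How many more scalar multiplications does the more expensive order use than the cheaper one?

448

Order P = (W₁(W₂W₃)): (W₂W₃): 4×11 by 11×8 → 4×8, cost 4·11·8 = 352; (W₁(W₂W₃)): 8×4 by 4×8 → 8×8, cost 8·4·8 = 256; cumulative 608. Total 608.
Order Q = ((W₁W₂)W₃): (W₁W₂): 8×4 by 4×11 → 8×11, cost 8·4·11 = 352; ((W₁W₂)W₃): 8×11 by 11×8 → 8×8, cost 8·11·8 = 704; cumulative 1056. Total 1056.
Difference: |608 − 1056| = 448.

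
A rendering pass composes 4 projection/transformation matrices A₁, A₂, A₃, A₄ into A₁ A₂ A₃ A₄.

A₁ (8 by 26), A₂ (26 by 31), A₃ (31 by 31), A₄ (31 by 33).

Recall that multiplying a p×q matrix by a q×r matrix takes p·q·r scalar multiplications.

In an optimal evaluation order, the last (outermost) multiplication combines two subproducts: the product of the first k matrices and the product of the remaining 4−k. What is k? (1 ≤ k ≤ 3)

Adjacent pairs: A₁A₂ = 8·26·31 = 6448; A₂A₃ = 26·31·31 = 24986; A₃A₄ = 31·31·33 = 31713.
Length 3: A₁..A₃: k=1: 0+24986+8·26·31=31434; k=2: 6448+0+8·31·31=14136 → min 14136 | A₂..A₄: k=2: 0+31713+26·31·33=58311; k=3: 24986+0+26·31·33=51584 → min 51584.
Top-level splits: k=1: (A₁..A₁)·(A₂..A₄) → 0+51584+8·26·33 = 58448; k=2: (A₁..A₂)·(A₃..A₄) → 6448+31713+8·31·33 = 46345; k=3: (A₁..A₃)·(A₄..A₄) → 14136+0+8·31·33 = 22320.
Best split is after A₃, i.e. k = 3.

3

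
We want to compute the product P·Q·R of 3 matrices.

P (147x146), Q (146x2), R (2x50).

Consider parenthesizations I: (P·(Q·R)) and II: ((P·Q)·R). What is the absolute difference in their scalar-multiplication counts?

Order I = (P·(Q·R)): (Q·R): 146×2 by 2×50 → 146×50, cost 146·2·50 = 14600; (P·(Q·R)): 147×146 by 146×50 → 147×50, cost 147·146·50 = 1073100; cumulative 1087700. Total 1087700.
Order II = ((P·Q)·R): (P·Q): 147×146 by 146×2 → 147×2, cost 147·146·2 = 42924; ((P·Q)·R): 147×2 by 2×50 → 147×50, cost 147·2·50 = 14700; cumulative 57624. Total 57624.
Difference: |1087700 − 57624| = 1030076.

1030076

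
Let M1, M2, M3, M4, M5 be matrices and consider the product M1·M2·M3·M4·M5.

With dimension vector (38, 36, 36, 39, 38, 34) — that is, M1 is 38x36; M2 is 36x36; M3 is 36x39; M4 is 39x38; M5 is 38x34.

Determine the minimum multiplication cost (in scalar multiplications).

188700

Adjacent pairs: M1M2 = 38·36·36 = 49248; M2M3 = 36·36·39 = 50544; M3M4 = 36·39·38 = 53352; M4M5 = 39·38·34 = 50388.
Length 3: M1..M3: k=1: 0+50544+38·36·39=103896; k=2: 49248+0+38·36·39=102600 → min 102600 | M2..M4: k=2: 0+53352+36·36·38=102600; k=3: 50544+0+36·39·38=103896 → min 102600 | M3..M5: k=3: 0+50388+36·39·34=98124; k=4: 53352+0+36·38·34=99864 → min 98124.
Length 4: M1..M4: k=1: 0+102600+38·36·38=154584; k=2: 49248+53352+38·36·38=154584; k=3: 102600+0+38·39·38=158916 → min 154584 | M2..M5: k=2: 0+98124+36·36·34=142188; k=3: 50544+50388+36·39·34=148668; k=4: 102600+0+36·38·34=149112 → min 142188.
Length 5: M1..M5: k=1: 0+142188+38·36·34=188700; k=2: 49248+98124+38·36·34=193884; k=3: 102600+50388+38·39·34=203376; k=4: 154584+0+38·38·34=203680 → min 188700.
Optimal order: (M1·(M2·(M3·(M4·M5)))) with cost 188700.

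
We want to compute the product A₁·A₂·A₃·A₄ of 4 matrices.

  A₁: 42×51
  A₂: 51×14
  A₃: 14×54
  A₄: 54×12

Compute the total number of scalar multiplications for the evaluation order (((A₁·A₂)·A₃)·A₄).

88956

(A₁·A₂): 42×51 by 51×14 → 42×14, cost 42·51·14 = 29988
((A₁·A₂)·A₃): 42×14 by 14×54 → 42×54, cost 42·14·54 = 31752; cumulative 61740
(((A₁·A₂)·A₃)·A₄): 42×54 by 54×12 → 42×12, cost 42·54·12 = 27216; cumulative 88956
Total: 88956 scalar multiplications.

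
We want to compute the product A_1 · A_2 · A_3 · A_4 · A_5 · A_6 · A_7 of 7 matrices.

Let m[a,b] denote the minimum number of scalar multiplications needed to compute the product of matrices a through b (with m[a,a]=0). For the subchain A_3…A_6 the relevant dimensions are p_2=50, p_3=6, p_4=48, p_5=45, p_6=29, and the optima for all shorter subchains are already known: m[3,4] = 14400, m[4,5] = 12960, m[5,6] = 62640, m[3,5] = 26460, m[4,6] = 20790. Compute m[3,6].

m[3,6] = min over k∈[3,5] of m[3,k]+m[k+1,6]+p_{2}·p_k·p_{6}.
k=3: 0 + 20790 + 50·6·29 = 29490; k=4: 14400 + 62640 + 50·48·29 = 146640; k=5: 26460 + 0 + 50·45·29 = 91710.
Minimum: 29490 at k=3.

29490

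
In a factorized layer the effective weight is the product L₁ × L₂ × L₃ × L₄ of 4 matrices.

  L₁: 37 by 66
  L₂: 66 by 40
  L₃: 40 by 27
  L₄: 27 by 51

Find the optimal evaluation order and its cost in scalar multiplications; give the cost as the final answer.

Adjacent pairs: L₁L₂ = 37·66·40 = 97680; L₂L₃ = 66·40·27 = 71280; L₃L₄ = 40·27·51 = 55080.
Length 3: L₁..L₃: k=1: 0+71280+37·66·27=137214; k=2: 97680+0+37·40·27=137640 → min 137214 | L₂..L₄: k=2: 0+55080+66·40·51=189720; k=3: 71280+0+66·27·51=162162 → min 162162.
Length 4: L₁..L₄: k=1: 0+162162+37·66·51=286704; k=2: 97680+55080+37·40·51=228240; k=3: 137214+0+37·27·51=188163 → min 188163.
Optimal parenthesization: ((L₁ × (L₂ × L₃)) × L₄) with cost 188163.

188163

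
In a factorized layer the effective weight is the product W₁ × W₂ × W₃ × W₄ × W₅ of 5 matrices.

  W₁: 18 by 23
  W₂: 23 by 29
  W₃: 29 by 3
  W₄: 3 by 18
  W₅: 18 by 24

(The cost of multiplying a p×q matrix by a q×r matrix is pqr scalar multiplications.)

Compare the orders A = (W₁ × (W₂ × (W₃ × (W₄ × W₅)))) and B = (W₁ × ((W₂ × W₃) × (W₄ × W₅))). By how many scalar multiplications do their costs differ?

14439

Order A = (W₁ × (W₂ × (W₃ × (W₄ × W₅)))): (W₄ × W₅): 3×18 by 18×24 → 3×24, cost 3·18·24 = 1296; (W₃ × (W₄ × W₅)): 29×3 by 3×24 → 29×24, cost 29·3·24 = 2088; cumulative 3384; (W₂ × (W₃ × (W₄ × W₅))): 23×29 by 29×24 → 23×24, cost 23·29·24 = 16008; cumulative 19392; (W₁ × (W₂ × (W₃ × (W₄ × W₅)))): 18×23 by 23×24 → 18×24, cost 18·23·24 = 9936; cumulative 29328. Total 29328.
Order B = (W₁ × ((W₂ × W₃) × (W₄ × W₅))): (W₂ × W₃): 23×29 by 29×3 → 23×3, cost 23·29·3 = 2001; (W₄ × W₅): 3×18 by 18×24 → 3×24, cost 3·18·24 = 1296; ((W₂ × W₃) × (W₄ × W₅)): 23×3 by 3×24 → 23×24, cost 23·3·24 = 1656; cumulative 4953; (W₁ × ((W₂ × W₃) × (W₄ × W₅))): 18×23 by 23×24 → 18×24, cost 18·23·24 = 9936; cumulative 14889. Total 14889.
Difference: |29328 − 14889| = 14439.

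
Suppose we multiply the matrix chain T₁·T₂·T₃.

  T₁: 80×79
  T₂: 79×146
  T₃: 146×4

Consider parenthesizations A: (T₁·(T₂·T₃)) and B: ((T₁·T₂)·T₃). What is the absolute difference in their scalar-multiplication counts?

Order A = (T₁·(T₂·T₃)): (T₂·T₃): 79×146 by 146×4 → 79×4, cost 79·146·4 = 46136; (T₁·(T₂·T₃)): 80×79 by 79×4 → 80×4, cost 80·79·4 = 25280; cumulative 71416. Total 71416.
Order B = ((T₁·T₂)·T₃): (T₁·T₂): 80×79 by 79×146 → 80×146, cost 80·79·146 = 922720; ((T₁·T₂)·T₃): 80×146 by 146×4 → 80×4, cost 80·146·4 = 46720; cumulative 969440. Total 969440.
Difference: |71416 − 969440| = 898024.

898024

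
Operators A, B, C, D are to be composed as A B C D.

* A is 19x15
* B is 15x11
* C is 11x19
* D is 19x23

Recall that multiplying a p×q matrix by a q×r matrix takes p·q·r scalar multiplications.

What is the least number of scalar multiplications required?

Adjacent pairs: AB = 19·15·11 = 3135; BC = 15·11·19 = 3135; CD = 11·19·23 = 4807.
Length 3: A..C: k=1: 0+3135+19·15·19=8550; k=2: 3135+0+19·11·19=7106 → min 7106 | B..D: k=2: 0+4807+15·11·23=8602; k=3: 3135+0+15·19·23=9690 → min 8602.
Length 4: A..D: k=1: 0+8602+19·15·23=15157; k=2: 3135+4807+19·11·23=12749; k=3: 7106+0+19·19·23=15409 → min 12749.
Optimal order: ((A B) (C D)) with cost 12749.

12749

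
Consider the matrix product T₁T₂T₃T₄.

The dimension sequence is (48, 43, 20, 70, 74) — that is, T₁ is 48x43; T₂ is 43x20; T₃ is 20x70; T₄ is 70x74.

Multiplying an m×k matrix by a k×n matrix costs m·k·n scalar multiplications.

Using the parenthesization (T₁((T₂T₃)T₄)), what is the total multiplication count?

(T₂T₃): 43×20 by 20×70 → 43×70, cost 43·20·70 = 60200
((T₂T₃)T₄): 43×70 by 70×74 → 43×74, cost 43·70·74 = 222740; cumulative 282940
(T₁((T₂T₃)T₄)): 48×43 by 43×74 → 48×74, cost 48·43·74 = 152736; cumulative 435676
Total: 435676 scalar multiplications.

435676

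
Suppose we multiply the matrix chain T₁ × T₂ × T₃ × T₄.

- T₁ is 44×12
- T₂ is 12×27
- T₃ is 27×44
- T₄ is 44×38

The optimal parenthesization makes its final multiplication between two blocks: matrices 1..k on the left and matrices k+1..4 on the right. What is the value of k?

1

Adjacent pairs: T₁T₂ = 44·12·27 = 14256; T₂T₃ = 12·27·44 = 14256; T₃T₄ = 27·44·38 = 45144.
Length 3: T₁..T₃: k=1: 0+14256+44·12·44=37488; k=2: 14256+0+44·27·44=66528 → min 37488 | T₂..T₄: k=2: 0+45144+12·27·38=57456; k=3: 14256+0+12·44·38=34320 → min 34320.
Top-level splits: k=1: (T₁..T₁)·(T₂..T₄) → 0+34320+44·12·38 = 54384; k=2: (T₁..T₂)·(T₃..T₄) → 14256+45144+44·27·38 = 104544; k=3: (T₁..T₃)·(T₄..T₄) → 37488+0+44·44·38 = 111056.
Best split is after T₁, i.e. k = 1.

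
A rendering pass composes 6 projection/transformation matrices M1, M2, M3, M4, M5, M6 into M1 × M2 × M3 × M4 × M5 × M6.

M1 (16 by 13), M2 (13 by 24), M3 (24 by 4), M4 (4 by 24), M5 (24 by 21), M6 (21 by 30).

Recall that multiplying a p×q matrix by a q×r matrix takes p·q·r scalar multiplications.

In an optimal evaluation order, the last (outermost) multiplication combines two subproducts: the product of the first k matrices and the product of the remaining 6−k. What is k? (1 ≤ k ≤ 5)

Adjacent pairs: M1M2 = 16·13·24 = 4992; M2M3 = 13·24·4 = 1248; M3M4 = 24·4·24 = 2304; M4M5 = 4·24·21 = 2016; M5M6 = 24·21·30 = 15120.
Length 3: M1..M3: k=1: 0+1248+16·13·4=2080; k=2: 4992+0+16·24·4=6528 → min 2080 | M2..M4: k=2: 0+2304+13·24·24=9792; k=3: 1248+0+13·4·24=2496 → min 2496 | M3..M5: k=3: 0+2016+24·4·21=4032; k=4: 2304+0+24·24·21=14400 → min 4032 | M4..M6: k=4: 0+15120+4·24·30=18000; k=5: 2016+0+4·21·30=4536 → min 4536.
Length 4: M1..M4: k=1: 0+2496+16·13·24=7488; k=2: 4992+2304+16·24·24=16512; k=3: 2080+0+16·4·24=3616 → min 3616 | M2..M5: k=2: 0+4032+13·24·21=10584; k=3: 1248+2016+13·4·21=4356; k=4: 2496+0+13·24·21=9048 → min 4356 | M3..M6: k=3: 0+4536+24·4·30=7416; k=4: 2304+15120+24·24·30=34704; k=5: 4032+0+24·21·30=19152 → min 7416.
Length 5: M1..M5: k=1: 0+4356+16·13·21=8724; k=2: 4992+4032+16·24·21=17088; k=3: 2080+2016+16·4·21=5440; k=4: 3616+0+16·24·21=11680 → min 5440 | M2..M6: k=2: 0+7416+13·24·30=16776; k=3: 1248+4536+13·4·30=7344; k=4: 2496+15120+13·24·30=26976; k=5: 4356+0+13·21·30=12546 → min 7344.
Top-level splits: k=1: (M1..M1)·(M2..M6) → 0+7344+16·13·30 = 13584; k=2: (M1..M2)·(M3..M6) → 4992+7416+16·24·30 = 23928; k=3: (M1..M3)·(M4..M6) → 2080+4536+16·4·30 = 8536; k=4: (M1..M4)·(M5..M6) → 3616+15120+16·24·30 = 30256; k=5: (M1..M5)·(M6..M6) → 5440+0+16·21·30 = 15520.
Best split is after M3, i.e. k = 3.

3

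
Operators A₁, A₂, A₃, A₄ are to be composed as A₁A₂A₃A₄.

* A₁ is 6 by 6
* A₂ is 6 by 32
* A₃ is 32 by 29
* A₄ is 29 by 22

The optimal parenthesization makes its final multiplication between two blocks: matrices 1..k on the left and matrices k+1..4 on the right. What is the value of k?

Adjacent pairs: A₁A₂ = 6·6·32 = 1152; A₂A₃ = 6·32·29 = 5568; A₃A₄ = 32·29·22 = 20416.
Length 3: A₁..A₃: k=1: 0+5568+6·6·29=6612; k=2: 1152+0+6·32·29=6720 → min 6612 | A₂..A₄: k=2: 0+20416+6·32·22=24640; k=3: 5568+0+6·29·22=9396 → min 9396.
Top-level splits: k=1: (A₁..A₁)·(A₂..A₄) → 0+9396+6·6·22 = 10188; k=2: (A₁..A₂)·(A₃..A₄) → 1152+20416+6·32·22 = 25792; k=3: (A₁..A₃)·(A₄..A₄) → 6612+0+6·29·22 = 10440.
Best split is after A₁, i.e. k = 1.

1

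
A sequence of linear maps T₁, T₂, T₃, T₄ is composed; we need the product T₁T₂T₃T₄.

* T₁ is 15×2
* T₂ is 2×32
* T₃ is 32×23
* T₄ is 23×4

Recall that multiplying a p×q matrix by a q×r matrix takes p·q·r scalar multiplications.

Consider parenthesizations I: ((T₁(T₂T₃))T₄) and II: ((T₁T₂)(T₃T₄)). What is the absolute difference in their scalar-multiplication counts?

Order I = ((T₁(T₂T₃))T₄): (T₂T₃): 2×32 by 32×23 → 2×23, cost 2·32·23 = 1472; (T₁(T₂T₃)): 15×2 by 2×23 → 15×23, cost 15·2·23 = 690; cumulative 2162; ((T₁(T₂T₃))T₄): 15×23 by 23×4 → 15×4, cost 15·23·4 = 1380; cumulative 3542. Total 3542.
Order II = ((T₁T₂)(T₃T₄)): (T₁T₂): 15×2 by 2×32 → 15×32, cost 15·2·32 = 960; (T₃T₄): 32×23 by 23×4 → 32×4, cost 32·23·4 = 2944; ((T₁T₂)(T₃T₄)): 15×32 by 32×4 → 15×4, cost 15·32·4 = 1920; cumulative 5824. Total 5824.
Difference: |3542 − 5824| = 2282.

2282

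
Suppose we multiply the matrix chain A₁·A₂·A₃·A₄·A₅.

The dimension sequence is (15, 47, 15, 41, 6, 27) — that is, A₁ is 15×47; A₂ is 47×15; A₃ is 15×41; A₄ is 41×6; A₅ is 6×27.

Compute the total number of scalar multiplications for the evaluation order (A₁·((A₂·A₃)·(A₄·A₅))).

(A₂·A₃): 47×15 by 15×41 → 47×41, cost 47·15·41 = 28905
(A₄·A₅): 41×6 by 6×27 → 41×27, cost 41·6·27 = 6642
((A₂·A₃)·(A₄·A₅)): 47×41 by 41×27 → 47×27, cost 47·41·27 = 52029; cumulative 87576
(A₁·((A₂·A₃)·(A₄·A₅))): 15×47 by 47×27 → 15×27, cost 15·47·27 = 19035; cumulative 106611
Total: 106611 scalar multiplications.

106611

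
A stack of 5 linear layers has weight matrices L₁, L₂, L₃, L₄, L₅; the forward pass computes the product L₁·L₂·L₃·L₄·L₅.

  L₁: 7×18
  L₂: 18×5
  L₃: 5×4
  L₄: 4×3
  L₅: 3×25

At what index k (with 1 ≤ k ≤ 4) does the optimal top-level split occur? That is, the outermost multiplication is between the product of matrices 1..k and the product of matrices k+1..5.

Adjacent pairs: L₁L₂ = 7·18·5 = 630; L₂L₃ = 18·5·4 = 360; L₃L₄ = 5·4·3 = 60; L₄L₅ = 4·3·25 = 300.
Length 3: L₁..L₃: k=1: 0+360+7·18·4=864; k=2: 630+0+7·5·4=770 → min 770 | L₂..L₄: k=2: 0+60+18·5·3=330; k=3: 360+0+18·4·3=576 → min 330 | L₃..L₅: k=3: 0+300+5·4·25=800; k=4: 60+0+5·3·25=435 → min 435.
Length 4: L₁..L₄: k=1: 0+330+7·18·3=708; k=2: 630+60+7·5·3=795; k=3: 770+0+7·4·3=854 → min 708 | L₂..L₅: k=2: 0+435+18·5·25=2685; k=3: 360+300+18·4·25=2460; k=4: 330+0+18·3·25=1680 → min 1680.
Top-level splits: k=1: (L₁..L₁)·(L₂..L₅) → 0+1680+7·18·25 = 4830; k=2: (L₁..L₂)·(L₃..L₅) → 630+435+7·5·25 = 1940; k=3: (L₁..L₃)·(L₄..L₅) → 770+300+7·4·25 = 1770; k=4: (L₁..L₄)·(L₅..L₅) → 708+0+7·3·25 = 1233.
Best split is after L₄, i.e. k = 4.

4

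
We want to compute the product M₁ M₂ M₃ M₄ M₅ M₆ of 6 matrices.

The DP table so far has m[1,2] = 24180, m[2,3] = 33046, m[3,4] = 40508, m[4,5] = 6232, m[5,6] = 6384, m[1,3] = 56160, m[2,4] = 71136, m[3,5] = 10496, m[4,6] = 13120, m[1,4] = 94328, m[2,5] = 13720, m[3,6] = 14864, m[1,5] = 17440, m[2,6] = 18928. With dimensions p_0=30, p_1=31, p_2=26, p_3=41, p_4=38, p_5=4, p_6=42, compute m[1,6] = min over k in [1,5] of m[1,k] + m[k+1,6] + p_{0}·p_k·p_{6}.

m[1,6] = min over k∈[1,5] of m[1,k]+m[k+1,6]+p_{0}·p_k·p_{6}.
k=1: 0 + 18928 + 30·31·42 = 57988; k=2: 24180 + 14864 + 30·26·42 = 71804; k=3: 56160 + 13120 + 30·41·42 = 120940; k=4: 94328 + 6384 + 30·38·42 = 148592; k=5: 17440 + 0 + 30·4·42 = 22480.
Minimum: 22480 at k=5.

22480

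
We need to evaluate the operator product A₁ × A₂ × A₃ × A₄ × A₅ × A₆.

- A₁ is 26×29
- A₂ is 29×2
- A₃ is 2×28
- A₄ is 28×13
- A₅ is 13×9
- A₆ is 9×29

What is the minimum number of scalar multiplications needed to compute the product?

Adjacent pairs: A₁A₂ = 26·29·2 = 1508; A₂A₃ = 29·2·28 = 1624; A₃A₄ = 2·28·13 = 728; A₄A₅ = 28·13·9 = 3276; A₅A₆ = 13·9·29 = 3393.
Length 3: A₁..A₃: k=1: 0+1624+26·29·28=22736; k=2: 1508+0+26·2·28=2964 → min 2964 | A₂..A₄: k=2: 0+728+29·2·13=1482; k=3: 1624+0+29·28·13=12180 → min 1482 | A₃..A₅: k=3: 0+3276+2·28·9=3780; k=4: 728+0+2·13·9=962 → min 962 | A₄..A₆: k=4: 0+3393+28·13·29=13949; k=5: 3276+0+28·9·29=10584 → min 10584.
Length 4: A₁..A₄: k=1: 0+1482+26·29·13=11284; k=2: 1508+728+26·2·13=2912; k=3: 2964+0+26·28·13=12428 → min 2912 | A₂..A₅: k=2: 0+962+29·2·9=1484; k=3: 1624+3276+29·28·9=12208; k=4: 1482+0+29·13·9=4875 → min 1484 | A₃..A₆: k=3: 0+10584+2·28·29=12208; k=4: 728+3393+2·13·29=4875; k=5: 962+0+2·9·29=1484 → min 1484.
Length 5: A₁..A₅: k=1: 0+1484+26·29·9=8270; k=2: 1508+962+26·2·9=2938; k=3: 2964+3276+26·28·9=12792; k=4: 2912+0+26·13·9=5954 → min 2938 | A₂..A₆: k=2: 0+1484+29·2·29=3166; k=3: 1624+10584+29·28·29=35756; k=4: 1482+3393+29·13·29=15808; k=5: 1484+0+29·9·29=9053 → min 3166.
Length 6: A₁..A₆: k=1: 0+3166+26·29·29=25032; k=2: 1508+1484+26·2·29=4500; k=3: 2964+10584+26·28·29=34660; k=4: 2912+3393+26·13·29=16107; k=5: 2938+0+26·9·29=9724 → min 4500.
Optimal order: ((A₁ × A₂) × (((A₃ × A₄) × A₅) × A₆)) with cost 4500.

4500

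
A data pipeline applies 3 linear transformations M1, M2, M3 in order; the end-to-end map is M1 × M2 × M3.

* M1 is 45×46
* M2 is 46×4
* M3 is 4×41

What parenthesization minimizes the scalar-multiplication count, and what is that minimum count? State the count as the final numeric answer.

(M1 × (M2 × M3)): cost 92414.
((M1 × M2) × M3): cost 15660.
Optimal: ((M1 × M2) × M3) with cost 15660.

15660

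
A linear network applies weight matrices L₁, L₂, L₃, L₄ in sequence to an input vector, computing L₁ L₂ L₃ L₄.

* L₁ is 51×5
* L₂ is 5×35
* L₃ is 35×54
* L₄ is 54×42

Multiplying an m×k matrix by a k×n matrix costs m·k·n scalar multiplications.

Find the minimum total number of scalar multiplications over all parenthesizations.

31500

Adjacent pairs: L₁L₂ = 51·5·35 = 8925; L₂L₃ = 5·35·54 = 9450; L₃L₄ = 35·54·42 = 79380.
Length 3: L₁..L₃: k=1: 0+9450+51·5·54=23220; k=2: 8925+0+51·35·54=105315 → min 23220 | L₂..L₄: k=2: 0+79380+5·35·42=86730; k=3: 9450+0+5·54·42=20790 → min 20790.
Length 4: L₁..L₄: k=1: 0+20790+51·5·42=31500; k=2: 8925+79380+51·35·42=163275; k=3: 23220+0+51·54·42=138888 → min 31500.
Optimal order: (L₁ ((L₂ L₃) L₄)) with cost 31500.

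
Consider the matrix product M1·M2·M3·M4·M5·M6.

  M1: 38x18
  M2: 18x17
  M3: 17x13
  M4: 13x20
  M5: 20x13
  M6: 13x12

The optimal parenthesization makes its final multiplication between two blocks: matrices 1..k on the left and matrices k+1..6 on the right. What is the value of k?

1

Adjacent pairs: M1M2 = 38·18·17 = 11628; M2M3 = 18·17·13 = 3978; M3M4 = 17·13·20 = 4420; M4M5 = 13·20·13 = 3380; M5M6 = 20·13·12 = 3120.
Length 3: M1..M3: k=1: 0+3978+38·18·13=12870; k=2: 11628+0+38·17·13=20026 → min 12870 | M2..M4: k=2: 0+4420+18·17·20=10540; k=3: 3978+0+18·13·20=8658 → min 8658 | M3..M5: k=3: 0+3380+17·13·13=6253; k=4: 4420+0+17·20·13=8840 → min 6253 | M4..M6: k=4: 0+3120+13·20·12=6240; k=5: 3380+0+13·13·12=5408 → min 5408.
Length 4: M1..M4: k=1: 0+8658+38·18·20=22338; k=2: 11628+4420+38·17·20=28968; k=3: 12870+0+38·13·20=22750 → min 22338 | M2..M5: k=2: 0+6253+18·17·13=10231; k=3: 3978+3380+18·13·13=10400; k=4: 8658+0+18·20·13=13338 → min 10231 | M3..M6: k=3: 0+5408+17·13·12=8060; k=4: 4420+3120+17·20·12=11620; k=5: 6253+0+17·13·12=8905 → min 8060.
Length 5: M1..M5: k=1: 0+10231+38·18·13=19123; k=2: 11628+6253+38·17·13=26279; k=3: 12870+3380+38·13·13=22672; k=4: 22338+0+38·20·13=32218 → min 19123 | M2..M6: k=2: 0+8060+18·17·12=11732; k=3: 3978+5408+18·13·12=12194; k=4: 8658+3120+18·20·12=16098; k=5: 10231+0+18·13·12=13039 → min 11732.
Top-level splits: k=1: (M1..M1)·(M2..M6) → 0+11732+38·18·12 = 19940; k=2: (M1..M2)·(M3..M6) → 11628+8060+38·17·12 = 27440; k=3: (M1..M3)·(M4..M6) → 12870+5408+38·13·12 = 24206; k=4: (M1..M4)·(M5..M6) → 22338+3120+38·20·12 = 34578; k=5: (M1..M5)·(M6..M6) → 19123+0+38·13·12 = 25051.
Best split is after M1, i.e. k = 1.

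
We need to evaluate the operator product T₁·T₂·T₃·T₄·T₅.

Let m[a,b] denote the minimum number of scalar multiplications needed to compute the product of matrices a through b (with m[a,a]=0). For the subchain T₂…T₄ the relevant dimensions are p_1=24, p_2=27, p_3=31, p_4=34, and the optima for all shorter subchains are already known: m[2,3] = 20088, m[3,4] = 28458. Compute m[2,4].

45384

m[2,4] = min over k∈[2,3] of m[2,k]+m[k+1,4]+p_{1}·p_k·p_{4}.
k=2: 0 + 28458 + 24·27·34 = 50490; k=3: 20088 + 0 + 24·31·34 = 45384.
Minimum: 45384 at k=3.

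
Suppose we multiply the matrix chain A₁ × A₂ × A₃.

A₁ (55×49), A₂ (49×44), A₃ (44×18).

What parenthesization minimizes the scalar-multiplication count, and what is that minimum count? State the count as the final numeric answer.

87318

(A₁ × (A₂ × A₃)): cost 87318.
((A₁ × A₂) × A₃): cost 162140.
Optimal: (A₁ × (A₂ × A₃)) with cost 87318.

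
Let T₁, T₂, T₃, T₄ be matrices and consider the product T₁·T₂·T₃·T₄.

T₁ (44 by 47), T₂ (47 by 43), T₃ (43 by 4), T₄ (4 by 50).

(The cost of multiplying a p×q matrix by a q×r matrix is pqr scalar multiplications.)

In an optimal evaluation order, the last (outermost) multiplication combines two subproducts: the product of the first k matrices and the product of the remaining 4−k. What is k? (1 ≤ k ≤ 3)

3

Adjacent pairs: T₁T₂ = 44·47·43 = 88924; T₂T₃ = 47·43·4 = 8084; T₃T₄ = 43·4·50 = 8600.
Length 3: T₁..T₃: k=1: 0+8084+44·47·4=16356; k=2: 88924+0+44·43·4=96492 → min 16356 | T₂..T₄: k=2: 0+8600+47·43·50=109650; k=3: 8084+0+47·4·50=17484 → min 17484.
Top-level splits: k=1: (T₁..T₁)·(T₂..T₄) → 0+17484+44·47·50 = 120884; k=2: (T₁..T₂)·(T₃..T₄) → 88924+8600+44·43·50 = 192124; k=3: (T₁..T₃)·(T₄..T₄) → 16356+0+44·4·50 = 25156.
Best split is after T₃, i.e. k = 3.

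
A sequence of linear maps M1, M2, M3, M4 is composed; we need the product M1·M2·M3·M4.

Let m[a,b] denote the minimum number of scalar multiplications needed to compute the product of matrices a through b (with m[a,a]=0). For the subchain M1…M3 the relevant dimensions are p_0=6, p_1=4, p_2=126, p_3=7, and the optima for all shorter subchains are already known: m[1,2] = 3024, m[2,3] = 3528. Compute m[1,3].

m[1,3] = min over k∈[1,2] of m[1,k]+m[k+1,3]+p_{0}·p_k·p_{3}.
k=1: 0 + 3528 + 6·4·7 = 3696; k=2: 3024 + 0 + 6·126·7 = 8316.
Minimum: 3696 at k=1.

3696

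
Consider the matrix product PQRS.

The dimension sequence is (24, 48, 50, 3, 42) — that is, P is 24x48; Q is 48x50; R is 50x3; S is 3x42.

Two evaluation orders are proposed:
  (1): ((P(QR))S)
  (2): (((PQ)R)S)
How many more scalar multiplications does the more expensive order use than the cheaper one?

Order (1) = ((P(QR))S): (QR): 48×50 by 50×3 → 48×3, cost 48·50·3 = 7200; (P(QR)): 24×48 by 48×3 → 24×3, cost 24·48·3 = 3456; cumulative 10656; ((P(QR))S): 24×3 by 3×42 → 24×42, cost 24·3·42 = 3024; cumulative 13680. Total 13680.
Order (2) = (((PQ)R)S): (PQ): 24×48 by 48×50 → 24×50, cost 24·48·50 = 57600; ((PQ)R): 24×50 by 50×3 → 24×3, cost 24·50·3 = 3600; cumulative 61200; (((PQ)R)S): 24×3 by 3×42 → 24×42, cost 24·3·42 = 3024; cumulative 64224. Total 64224.
Difference: |13680 − 64224| = 50544.

50544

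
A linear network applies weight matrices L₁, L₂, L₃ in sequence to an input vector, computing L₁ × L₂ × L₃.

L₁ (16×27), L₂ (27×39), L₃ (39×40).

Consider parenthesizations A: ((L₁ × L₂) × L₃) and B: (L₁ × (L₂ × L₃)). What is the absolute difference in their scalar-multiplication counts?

17592

Order A = ((L₁ × L₂) × L₃): (L₁ × L₂): 16×27 by 27×39 → 16×39, cost 16·27·39 = 16848; ((L₁ × L₂) × L₃): 16×39 by 39×40 → 16×40, cost 16·39·40 = 24960; cumulative 41808. Total 41808.
Order B = (L₁ × (L₂ × L₃)): (L₂ × L₃): 27×39 by 39×40 → 27×40, cost 27·39·40 = 42120; (L₁ × (L₂ × L₃)): 16×27 by 27×40 → 16×40, cost 16·27·40 = 17280; cumulative 59400. Total 59400.
Difference: |41808 − 59400| = 17592.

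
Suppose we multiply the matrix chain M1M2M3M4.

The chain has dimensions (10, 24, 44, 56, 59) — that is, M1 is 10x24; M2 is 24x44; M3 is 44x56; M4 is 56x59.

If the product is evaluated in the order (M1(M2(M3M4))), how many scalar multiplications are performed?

221840

(M3M4): 44×56 by 56×59 → 44×59, cost 44·56·59 = 145376
(M2(M3M4)): 24×44 by 44×59 → 24×59, cost 24·44·59 = 62304; cumulative 207680
(M1(M2(M3M4))): 10×24 by 24×59 → 10×59, cost 10·24·59 = 14160; cumulative 221840
Total: 221840 scalar multiplications.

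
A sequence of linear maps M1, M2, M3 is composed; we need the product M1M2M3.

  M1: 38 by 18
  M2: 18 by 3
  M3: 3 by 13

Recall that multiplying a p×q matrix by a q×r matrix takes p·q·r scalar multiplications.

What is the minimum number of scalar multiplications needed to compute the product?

3534

Order (M1(M2M3)): (M2M3): 18×3 by 3×13 → 18×13, cost 18·3·13 = 702; (M1(M2M3)): 38×18 by 18×13 → 38×13, cost 38·18·13 = 8892; cumulative 9594. Total 9594.
Order ((M1M2)M3): (M1M2): 38×18 by 18×3 → 38×3, cost 38·18·3 = 2052; ((M1M2)M3): 38×3 by 3×13 → 38×13, cost 38·3·13 = 1482; cumulative 3534. Total 3534.
Minimum: 3534.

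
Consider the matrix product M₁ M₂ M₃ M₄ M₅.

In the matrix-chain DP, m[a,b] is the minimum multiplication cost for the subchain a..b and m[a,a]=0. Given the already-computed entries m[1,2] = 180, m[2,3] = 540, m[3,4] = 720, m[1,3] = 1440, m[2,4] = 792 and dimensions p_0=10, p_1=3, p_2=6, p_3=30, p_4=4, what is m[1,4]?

912

m[1,4] = min over k∈[1,3] of m[1,k]+m[k+1,4]+p_{0}·p_k·p_{4}.
k=1: 0 + 792 + 10·3·4 = 912; k=2: 180 + 720 + 10·6·4 = 1140; k=3: 1440 + 0 + 10·30·4 = 2640.
Minimum: 912 at k=1.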